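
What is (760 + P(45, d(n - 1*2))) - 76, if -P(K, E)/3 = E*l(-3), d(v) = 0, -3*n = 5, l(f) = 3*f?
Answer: 684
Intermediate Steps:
n = -5/3 (n = -⅓*5 = -5/3 ≈ -1.6667)
P(K, E) = 27*E (P(K, E) = -3*E*3*(-3) = -3*E*(-9) = -(-27)*E = 27*E)
(760 + P(45, d(n - 1*2))) - 76 = (760 + 27*0) - 76 = (760 + 0) - 76 = 760 - 76 = 684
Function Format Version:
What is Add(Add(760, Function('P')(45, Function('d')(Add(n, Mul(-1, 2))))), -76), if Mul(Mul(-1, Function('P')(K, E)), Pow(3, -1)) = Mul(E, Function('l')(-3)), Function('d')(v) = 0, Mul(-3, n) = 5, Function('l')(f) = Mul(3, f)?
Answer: 684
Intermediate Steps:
n = Rational(-5, 3) (n = Mul(Rational(-1, 3), 5) = Rational(-5, 3) ≈ -1.6667)
Function('P')(K, E) = Mul(27, E) (Function('P')(K, E) = Mul(-3, Mul(E, Mul(3, -3))) = Mul(-3, Mul(E, -9)) = Mul(-3, Mul(-9, E)) = Mul(27, E))
Add(Add(760, Function('P')(45, Function('d')(Add(n, Mul(-1, 2))))), -76) = Add(Add(760, Mul(27, 0)), -76) = Add(Add(760, 0), -76) = Add(760, -76) = 684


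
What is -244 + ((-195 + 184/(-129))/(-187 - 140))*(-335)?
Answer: -18781217/42183 ≈ -445.23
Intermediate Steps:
-244 + ((-195 + 184/(-129))/(-187 - 140))*(-335) = -244 + ((-195 + 184*(-1/129))/(-327))*(-335) = -244 + ((-195 - 184/129)*(-1/327))*(-335) = -244 - 25339/129*(-1/327)*(-335) = -244 + (25339/42183)*(-335) = -244 - 8488565/42183 = -18781217/42183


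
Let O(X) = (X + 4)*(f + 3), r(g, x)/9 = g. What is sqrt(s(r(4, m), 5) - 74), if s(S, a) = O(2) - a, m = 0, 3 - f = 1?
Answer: 7*I ≈ 7.0*I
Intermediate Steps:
f = 2 (f = 3 - 1*1 = 3 - 1 = 2)
r(g, x) = 9*g
O(X) = 20 + 5*X (O(X) = (X + 4)*(2 + 3) = (4 + X)*5 = 20 + 5*X)
s(S, a) = 30 - a (s(S, a) = (20 + 5*2) - a = (20 + 10) - a = 30 - a)
sqrt(s(r(4, m), 5) - 74) = sqrt((30 - 1*5) - 74) = sqrt((30 - 5) - 74) = sqrt(25 - 74) = sqrt(-49) = 7*I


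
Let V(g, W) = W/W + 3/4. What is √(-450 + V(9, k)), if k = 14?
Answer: I*√1793/2 ≈ 21.172*I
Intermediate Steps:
V(g, W) = 7/4 (V(g, W) = 1 + 3*(¼) = 1 + ¾ = 7/4)
√(-450 + V(9, k)) = √(-450 + 7/4) = √(-1793/4) = I*√1793/2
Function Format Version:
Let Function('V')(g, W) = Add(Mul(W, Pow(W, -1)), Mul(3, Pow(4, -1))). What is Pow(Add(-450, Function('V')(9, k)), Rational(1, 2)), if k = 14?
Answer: Mul(Rational(1, 2), I, Pow(1793, Rational(1, 2))) ≈ Mul(21.172, I)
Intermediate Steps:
Function('V')(g, W) = Rational(7, 4) (Function('V')(g, W) = Add(1, Mul(3, Rational(1, 4))) = Add(1, Rational(3, 4)) = Rational(7, 4))
Pow(Add(-450, Function('V')(9, k)), Rational(1, 2)) = Pow(Add(-450, Rational(7, 4)), Rational(1, 2)) = Pow(Rational(-1793, 4), Rational(1, 2)) = Mul(Rational(1, 2), I, Pow(1793, Rational(1, 2)))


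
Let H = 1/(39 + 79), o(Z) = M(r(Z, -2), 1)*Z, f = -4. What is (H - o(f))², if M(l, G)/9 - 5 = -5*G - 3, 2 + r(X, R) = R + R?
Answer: 162384049/13924 ≈ 11662.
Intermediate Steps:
r(X, R) = -2 + 2*R (r(X, R) = -2 + (R + R) = -2 + 2*R)
M(l, G) = 18 - 45*G (M(l, G) = 45 + 9*(-5*G - 3) = 45 + 9*(-3 - 5*G) = 45 + (-27 - 45*G) = 18 - 45*G)
o(Z) = -27*Z (o(Z) = (18 - 45*1)*Z = (18 - 45)*Z = -27*Z)
H = 1/118 ≈ 0.0084746
(H - o(f))² = (1/118 - (-27)*(-4))² = (1/118 - 1*108)² = (1/118 - 108)² = (-12743/118)² = 162384049/13924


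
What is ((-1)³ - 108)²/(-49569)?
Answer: -11881/49569 ≈ -0.23969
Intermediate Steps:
((-1)³ - 108)²/(-49569) = (-1 - 108)²*(-1/49569) = (-109)²*(-1/49569) = 11881*(-1/49569) = -11881/49569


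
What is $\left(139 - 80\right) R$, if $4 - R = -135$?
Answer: $8201$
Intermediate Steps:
$R = 139$ ($R = 4 - -135 = 4 + 135 = 139$)
$\left(139 - 80\right) R = \left(139 - 80\right) 139 = 59 \cdot 139 = 8201$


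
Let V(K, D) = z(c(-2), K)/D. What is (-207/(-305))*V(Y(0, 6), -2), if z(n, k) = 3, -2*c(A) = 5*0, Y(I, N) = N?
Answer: -621/610 ≈ -1.0180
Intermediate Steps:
c(A) = 0 (c(A) = -5*0/2 = -½*0 = 0)
V(K, D) = 3/D
(-207/(-305))*V(Y(0, 6), -2) = (-207/(-305))*(3/(-2)) = (-207*(-1/305))*(3*(-½)) = (207/305)*(-3/2) = -621/610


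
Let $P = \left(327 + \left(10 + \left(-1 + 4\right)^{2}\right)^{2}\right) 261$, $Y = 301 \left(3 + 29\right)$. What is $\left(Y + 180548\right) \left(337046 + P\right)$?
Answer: $98249650520$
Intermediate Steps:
$Y = 9632$ ($Y = 301 \cdot 32 = 9632$)
$P = 179568$ ($P = \left(327 + \left(10 + 3^{2}\right)^{2}\right) 261 = \left(327 + \left(10 + 9\right)^{2}\right) 261 = \left(327 + 19^{2}\right) 261 = \left(327 + 361\right) 261 = 688 \cdot 261 = 179568$)
$\left(Y + 180548\right) \left(337046 + P\right) = \left(9632 + 180548\right) \left(337046 + 179568\right) = 190180 \cdot 516614 = 98249650520$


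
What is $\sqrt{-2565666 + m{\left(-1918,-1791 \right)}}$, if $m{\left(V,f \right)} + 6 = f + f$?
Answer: $i \sqrt{2569254} \approx 1602.9 i$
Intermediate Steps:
$m{\left(V,f \right)} = -6 + 2 f$ ($m{\left(V,f \right)} = -6 + \left(f + f\right) = -6 + 2 f$)
$\sqrt{-2565666 + m{\left(-1918,-1791 \right)}} = \sqrt{-2565666 + \left(-6 + 2 \left(-1791\right)\right)} = \sqrt{-2565666 - 3588} = \sqrt{-2569254} = i \sqrt{2569254}$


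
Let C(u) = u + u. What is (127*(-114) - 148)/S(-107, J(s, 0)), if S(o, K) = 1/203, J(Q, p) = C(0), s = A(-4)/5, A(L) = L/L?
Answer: -2969078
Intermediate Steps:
A(L) = 1
s = 1/5 ≈ 0.20000
C(u) = 2*u
J(Q, p) = 0 (J(Q, p) = 2*0 = 0)
S(o, K) = 1/203
(127*(-114) - 148)/S(-107, J(s, 0)) = (127*(-114) - 148)/(1/203) = (-14478 - 148)*203 = -14626*203 = -2969078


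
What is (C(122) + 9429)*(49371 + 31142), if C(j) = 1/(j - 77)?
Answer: 34162148978/45 ≈ 7.5916e+8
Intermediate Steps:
C(j) = 1/(-77 + j)
(C(122) + 9429)*(49371 + 31142) = (1/(-77 + 122) + 9429)*(49371 + 31142) = (1/45 + 9429)*80513 = (424306/45)*80513 = 34162148978/45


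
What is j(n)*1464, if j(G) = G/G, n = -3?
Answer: 1464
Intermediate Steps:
j(G) = 1
j(n)*1464 = 1*1464 = 1464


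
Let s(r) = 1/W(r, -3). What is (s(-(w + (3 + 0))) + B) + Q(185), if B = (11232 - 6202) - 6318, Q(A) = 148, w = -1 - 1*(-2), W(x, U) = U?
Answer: -3421/3 ≈ -1140.3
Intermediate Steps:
w = 1 (w = -1 + 2 = 1)
s(r) = -⅓ (s(r) = 1/(-3) = -⅓)
B = -1288 (B = 5030 - 6318 = -1288)
(s(-(w + (3 + 0))) + B) + Q(185) = (-⅓ - 1288) + 148 = -3865/3 + 148 = -3421/3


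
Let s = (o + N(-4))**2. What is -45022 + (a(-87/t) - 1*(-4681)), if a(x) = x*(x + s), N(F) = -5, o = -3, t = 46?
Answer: -85610115/2116 ≈ -40458.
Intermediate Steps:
s = 64 (s = (-3 - 5)**2 = (-8)**2 = 64)
a(x) = x*(64 + x) (a(x) = x*(x + 64) = x*(64 + x))
-45022 + (a(-87/t) - 1*(-4681)) = -45022 + ((-87/46)*(64 - 87/46) - 1*(-4681)) = -45022 + ((-87*1/46)*(64 - 87*1/46) + 4681) = -45022 + (-87*(64 - 87/46)/46 + 4681) = -45022 + (-87/46*2857/46 + 4681) = -45022 + (-248559/2116 + 4681) = -45022 + 9656437/2116 = -85610115/2116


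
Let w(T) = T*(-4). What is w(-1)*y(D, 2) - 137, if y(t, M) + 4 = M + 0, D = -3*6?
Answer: -145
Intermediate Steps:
D = -18
y(t, M) = -4 + M (y(t, M) = -4 + (M + 0) = -4 + M)
w(T) = -4*T
w(-1)*y(D, 2) - 137 = (-4*(-1))*(-4 + 2) - 137 = 4*(-2) - 137 = -8 - 137 = -145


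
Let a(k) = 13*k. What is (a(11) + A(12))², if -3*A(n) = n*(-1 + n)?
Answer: 9801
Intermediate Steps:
A(n) = -n*(-1 + n)/3
(a(11) + A(12))² = (13*11 + (⅓)*12*(1 - 1*12))² = (143 + (⅓)*12*(1 - 12))² = (143 + (⅓)*12*(-11))² = (143 - 44)² = 99² = 9801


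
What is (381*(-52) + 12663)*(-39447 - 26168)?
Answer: 469081635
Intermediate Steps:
(381*(-52) + 12663)*(-39447 - 26168) = (-19812 + 12663)*(-65615) = -7149*(-65615) = 469081635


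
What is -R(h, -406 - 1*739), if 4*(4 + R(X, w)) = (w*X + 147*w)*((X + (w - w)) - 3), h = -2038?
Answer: 4419163011/4 ≈ 1.1048e+9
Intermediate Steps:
R(X, w) = -4 + (-3 + X)*(147*w + X*w)/4 (R(X, w) = -4 + ((w*X + 147*w)*((X + (w - w)) - 3))/4 = -4 + ((X*w + 147*w)*((X + 0) - 3))/4 = -4 + ((147*w + X*w)*(X - 3))/4 = -4 + ((147*w + X*w)*(-3 + X))/4 = -4 + ((-3 + X)*(147*w + X*w))/4 = -4 + (-3 + X)*(147*w + X*w)/4)
-R(h, -406 - 1*739) = -(-4 - 441*(-406 - 1*739)/4 + 36*(-2038)*(-406 - 1*739) + (¼)*(-406 - 1*739)*(-2038)²) = -(-4 - 441*(-406 - 739)/4 + 36*(-2038)*(-406 - 739) + (¼)*(-406 - 739)*4153444) = -(-4 - 441/4*(-1145) + 36*(-2038)*(-1145) + (¼)*(-1145)*4153444) = -(-4 + 504945/4 + 84006360 - 1188923345) = -1*(-4419163011/4) = 4419163011/4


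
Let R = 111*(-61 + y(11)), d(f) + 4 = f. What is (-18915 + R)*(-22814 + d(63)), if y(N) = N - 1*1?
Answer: 559226880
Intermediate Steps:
d(f) = -4 + f
y(N) = -1 + N (y(N) = N - 1 = -1 + N)
R = -5661 (R = 111*(-61 + (-1 + 11)) = 111*(-61 + 10) = 111*(-51) = -5661)
(-18915 + R)*(-22814 + d(63)) = (-18915 - 5661)*(-22814 + (-4 + 63)) = -24576*(-22814 + 59) = -24576*(-22755) = 559226880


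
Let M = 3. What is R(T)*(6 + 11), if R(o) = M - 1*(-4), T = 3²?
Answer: 119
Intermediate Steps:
T = 9
R(o) = 7 (R(o) = 3 - 1*(-4) = 3 + 4 = 7)
R(T)*(6 + 11) = 7*(6 + 11) = 7*17 = 119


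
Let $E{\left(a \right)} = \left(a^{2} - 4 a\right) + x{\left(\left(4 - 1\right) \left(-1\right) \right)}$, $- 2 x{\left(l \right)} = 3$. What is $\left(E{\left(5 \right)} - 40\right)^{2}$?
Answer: $\frac{5329}{4} \approx 1332.3$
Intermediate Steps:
$x{\left(l \right)} = - \frac{3}{2}$ ($x{\left(l \right)} = \left(- \frac{1}{2}\right) 3 = - \frac{3}{2}$)
$E{\left(a \right)} = - \frac{3}{2} + a^{2} - 4 a$ ($E{\left(a \right)} = \left(a^{2} - 4 a\right) - \frac{3}{2} = - \frac{3}{2} + a^{2} - 4 a$)
$\left(E{\left(5 \right)} - 40\right)^{2} = \left(\left(- \frac{3}{2} + 5^{2} - 20\right) - 40\right)^{2} = \left(\left(- \frac{3}{2} + 25 - 20\right) - 40\right)^{2} = \left(\frac{7}{2} - 40\right)^{2} = \left(- \frac{73}{2}\right)^{2} = \frac{5329}{4}$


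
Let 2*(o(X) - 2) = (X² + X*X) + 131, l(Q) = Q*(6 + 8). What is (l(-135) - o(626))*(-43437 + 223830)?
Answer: -142089613131/2 ≈ -7.1045e+10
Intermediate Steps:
l(Q) = 14*Q (l(Q) = Q*14 = 14*Q)
o(X) = 135/2 + X² (o(X) = 2 + ((X² + X*X) + 131)/2 = 2 + ((X² + X²) + 131)/2 = 2 + (2*X² + 131)/2 = 2 + (131 + 2*X²)/2 = 2 + (131/2 + X²) = 135/2 + X²)
(l(-135) - o(626))*(-43437 + 223830) = (14*(-135) - (135/2 + 626²))*(-43437 + 223830) = (-1890 - (135/2 + 391876))*180393 = (-1890 - 1*783887/2)*180393 = (-1890 - 783887/2)*180393 = -787667/2*180393 = -142089613131/2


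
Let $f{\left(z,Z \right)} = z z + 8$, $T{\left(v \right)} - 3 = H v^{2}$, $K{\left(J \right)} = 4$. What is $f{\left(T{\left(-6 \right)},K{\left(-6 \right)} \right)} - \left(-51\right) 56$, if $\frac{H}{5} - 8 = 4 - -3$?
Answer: $7309073$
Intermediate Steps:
$H = 75$ ($H = 40 + 5 \left(4 - -3\right) = 40 + 5 \left(4 + 3\right) = 40 + 5 \cdot 7 = 40 + 35 = 75$)
$T{\left(v \right)} = 3 + 75 v^{2}$
$f{\left(z,Z \right)} = 8 + z^{2}$ ($f{\left(z,Z \right)} = z^{2} + 8 = 8 + z^{2}$)
$f{\left(T{\left(-6 \right)},K{\left(-6 \right)} \right)} - \left(-51\right) 56 = \left(8 + \left(3 + 75 \left(-6\right)^{2}\right)^{2}\right) - \left(-51\right) 56 = \left(8 + \left(3 + 75 \cdot 36\right)^{2}\right) - -2856 = \left(8 + \left(3 + 2700\right)^{2}\right) + 2856 = \left(8 + 2703^{2}\right) + 2856 = \left(8 + 7306209\right) + 2856 = 7306217 + 2856 = 7309073$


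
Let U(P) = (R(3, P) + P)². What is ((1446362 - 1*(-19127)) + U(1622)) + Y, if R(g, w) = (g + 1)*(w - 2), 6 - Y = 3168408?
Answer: 63939491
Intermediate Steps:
Y = -3168402 (Y = 6 - 1*3168408 = 6 - 3168408 = -3168402)
R(g, w) = (1 + g)*(-2 + w)
U(P) = (-8 + 5*P)² (U(P) = ((-2 + P - 2*3 + 3*P) + P)² = ((-2 + P - 6 + 3*P) + P)² = ((-8 + 4*P) + P)² = (-8 + 5*P)²)
((1446362 - 1*(-19127)) + U(1622)) + Y = ((1446362 - 1*(-19127)) + (-8 + 5*1622)²) - 3168402 = ((1446362 + 19127) + (-8 + 8110)²) - 3168402 = (1465489 + 8102²) - 3168402 = (1465489 + 65642404) - 3168402 = 67107893 - 3168402 = 63939491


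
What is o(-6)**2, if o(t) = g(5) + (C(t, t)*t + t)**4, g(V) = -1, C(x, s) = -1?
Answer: 1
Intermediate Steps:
o(t) = -1 (o(t) = -1 + (-t + t)**4 = -1 + 0**4 = -1 + 0 = -1)
o(-6)**2 = (-1)**2 = 1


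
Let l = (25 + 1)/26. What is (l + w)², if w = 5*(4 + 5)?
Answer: 2116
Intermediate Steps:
l = 1 (l = 26*(1/26) = 1)
w = 45 (w = 5*9 = 45)
(l + w)² = (1 + 45)² = 46² = 2116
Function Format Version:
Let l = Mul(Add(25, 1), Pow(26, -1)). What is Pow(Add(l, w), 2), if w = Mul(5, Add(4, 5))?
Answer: 2116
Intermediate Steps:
l = 1 (l = Mul(26, Rational(1, 26)) = 1)
w = 45 (w = Mul(5, 9) = 45)
Pow(Add(l, w), 2) = Pow(Add(1, 45), 2) = Pow(46, 2) = 2116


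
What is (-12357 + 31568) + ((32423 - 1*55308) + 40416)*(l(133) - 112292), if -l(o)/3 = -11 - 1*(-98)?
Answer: -1973147432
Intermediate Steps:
l(o) = -261 (l(o) = -3*(-11 - 1*(-98)) = -3*(-11 + 98) = -3*87 = -261)
(-12357 + 31568) + ((32423 - 1*55308) + 40416)*(l(133) - 112292) = (-12357 + 31568) + ((32423 - 1*55308) + 40416)*(-261 - 112292) = 19211 + ((32423 - 55308) + 40416)*(-112553) = 19211 + (-22885 + 40416)*(-112553) = 19211 + 17531*(-112553) = 19211 - 1973166643 = -1973147432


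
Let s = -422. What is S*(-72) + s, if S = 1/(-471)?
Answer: -66230/157 ≈ -421.85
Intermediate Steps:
S = -1/471 ≈ -0.0021231
S*(-72) + s = -1/471*(-72) - 422 = 24/157 - 422 = -66230/157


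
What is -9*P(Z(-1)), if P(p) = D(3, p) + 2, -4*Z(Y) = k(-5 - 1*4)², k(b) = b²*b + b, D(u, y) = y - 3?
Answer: 1225458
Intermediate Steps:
D(u, y) = -3 + y
k(b) = b + b³ (k(b) = b³ + b = b + b³)
Z(Y) = -136161 (Z(Y) = -((-5 - 1*4) + (-5 - 1*4)³)²/4 = -((-5 - 4) + (-5 - 4)³)²/4 = -(-9 + (-9)³)²/4 = -(-9 - 729)²/4 = -¼*(-738)² = -¼*544644 = -136161)
P(p) = -1 + p (P(p) = (-3 + p) + 2 = -1 + p)
-9*P(Z(-1)) = -9*(-1 - 136161) = -9*(-136162) = 1225458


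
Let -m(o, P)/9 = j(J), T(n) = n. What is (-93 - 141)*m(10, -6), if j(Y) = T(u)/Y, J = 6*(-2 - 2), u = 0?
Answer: 0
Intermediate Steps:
J = -24 (J = 6*(-4) = -24)
j(Y) = 0 (j(Y) = 0/Y = 0)
m(o, P) = 0 (m(o, P) = -9*0 = 0)
(-93 - 141)*m(10, -6) = (-93 - 141)*0 = -234*0 = 0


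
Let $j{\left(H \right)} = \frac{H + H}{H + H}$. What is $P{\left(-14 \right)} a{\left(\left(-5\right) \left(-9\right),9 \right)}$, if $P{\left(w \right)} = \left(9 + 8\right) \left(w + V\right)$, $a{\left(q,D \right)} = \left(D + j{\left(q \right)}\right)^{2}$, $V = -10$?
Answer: $-40800$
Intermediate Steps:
$j{\left(H \right)} = 1$ ($j{\left(H \right)} = \frac{2 H}{2 H} = 2 H \frac{1}{2 H} = 1$)
$a{\left(q,D \right)} = \left(1 + D\right)^{2}$ ($a{\left(q,D \right)} = \left(D + 1\right)^{2} = \left(1 + D\right)^{2}$)
$P{\left(w \right)} = -170 + 17 w$ ($P{\left(w \right)} = \left(9 + 8\right) \left(w - 10\right) = 17 \left(-10 + w\right) = -170 + 17 w$)
$P{\left(-14 \right)} a{\left(\left(-5\right) \left(-9\right),9 \right)} = \left(-170 + 17 \left(-14\right)\right) \left(1 + 9\right)^{2} = \left(-170 - 238\right) 10^{2} = \left(-408\right) 100 = -40800$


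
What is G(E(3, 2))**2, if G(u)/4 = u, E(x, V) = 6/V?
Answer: 144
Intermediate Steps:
G(u) = 4*u
G(E(3, 2))**2 = (4*(6/2))**2 = (4*(6*(1/2)))**2 = (4*3)**2 = 12**2 = 144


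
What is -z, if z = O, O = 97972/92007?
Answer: -97972/92007 ≈ -1.0648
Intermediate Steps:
O = 97972/92007 (O = 97972*(1/92007) = 97972/92007 ≈ 1.0648)
z = 97972/92007 ≈ 1.0648
-z = -1*97972/92007 = -97972/92007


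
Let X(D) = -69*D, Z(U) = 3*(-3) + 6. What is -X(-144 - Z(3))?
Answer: -9729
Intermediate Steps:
Z(U) = -3 (Z(U) = -9 + 6 = -3)
-X(-144 - Z(3)) = -(-69)*(-144 - 1*(-3)) = -(-69)*(-144 + 3) = -(-69)*(-141) = -1*9729 = -9729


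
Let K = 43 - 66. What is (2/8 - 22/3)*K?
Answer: 1955/12 ≈ 162.92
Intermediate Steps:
K = -23
(2/8 - 22/3)*K = (2/8 - 22/3)*(-23) = (2*(1/8) - 22*1/3)*(-23) = (1/4 - 22/3)*(-23) = -85/12*(-23) = 1955/12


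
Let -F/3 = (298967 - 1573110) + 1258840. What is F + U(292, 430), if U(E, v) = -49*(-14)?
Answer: 46595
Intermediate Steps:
U(E, v) = 686
F = 45909 (F = -3*((298967 - 1573110) + 1258840) = -3*(-1274143 + 1258840) = -3*(-15303) = 45909)
F + U(292, 430) = 45909 + 686 = 46595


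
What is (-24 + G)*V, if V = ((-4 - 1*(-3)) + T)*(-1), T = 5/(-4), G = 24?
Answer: 0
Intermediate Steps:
T = -5/4 (T = 5*(-1/4) = -5/4 ≈ -1.2500)
V = 9/4 (V = ((-4 - 1*(-3)) - 5/4)*(-1) = ((-4 + 3) - 5/4)*(-1) = (-1 - 5/4)*(-1) = -9/4*(-1) = 9/4 ≈ 2.2500)
(-24 + G)*V = (-24 + 24)*(9/4) = 0*(9/4) = 0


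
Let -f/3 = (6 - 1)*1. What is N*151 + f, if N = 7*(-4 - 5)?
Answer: -9528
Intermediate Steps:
f = -15 (f = -3*(6 - 1) = -15 ≈ -15.000)
N = -63 (N = 7*(-9) = -63)
N*151 + f = -63*151 - 15 = -9513 - 15 = -9528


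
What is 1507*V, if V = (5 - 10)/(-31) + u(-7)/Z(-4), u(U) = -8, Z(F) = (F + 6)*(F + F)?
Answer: 61787/62 ≈ 996.56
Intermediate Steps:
Z(F) = 2*F*(6 + F) (Z(F) = (6 + F)*(2*F) = 2*F*(6 + F))
V = 41/62 (V = (5 - 10)/(-31) - 8*(-1/(8*(6 - 4))) = -5*(-1/31) - 8/(2*(-4)*2) = 5/31 - 8/(-16) = 5/31 - 8*(-1/16) = 5/31 + ½ = 41/62 ≈ 0.66129)
1507*V = 1507*(41/62) = 61787/62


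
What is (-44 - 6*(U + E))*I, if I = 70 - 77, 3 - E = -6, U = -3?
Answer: 560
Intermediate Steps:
E = 9 (E = 3 - 1*(-6) = 3 + 6 = 9)
I = -7
(-44 - 6*(U + E))*I = (-44 - 6*(-3 + 9))*(-7) = (-44 - 6*6)*(-7) = (-44 - 36)*(-7) = -80*(-7) = 560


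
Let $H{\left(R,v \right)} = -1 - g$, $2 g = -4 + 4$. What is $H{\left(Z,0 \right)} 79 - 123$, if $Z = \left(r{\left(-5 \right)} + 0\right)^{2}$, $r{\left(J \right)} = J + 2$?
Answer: $-202$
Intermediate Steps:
$r{\left(J \right)} = 2 + J$
$g = 0$ ($g = \frac{-4 + 4}{2} = \frac{1}{2} \cdot 0 = 0$)
$Z = 9$ ($Z = \left(\left(2 - 5\right) + 0\right)^{2} = \left(-3 + 0\right)^{2} = \left(-3\right)^{2} = 9$)
$H{\left(R,v \right)} = -1$ ($H{\left(R,v \right)} = -1 - 0 = -1 + 0 = -1$)
$H{\left(Z,0 \right)} 79 - 123 = \left(-1\right) 79 - 123 = -79 - 123 = -202$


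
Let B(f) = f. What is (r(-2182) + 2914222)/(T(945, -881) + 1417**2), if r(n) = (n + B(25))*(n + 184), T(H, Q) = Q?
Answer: 1805977/501752 ≈ 3.5993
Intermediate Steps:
r(n) = (25 + n)*(184 + n) (r(n) = (n + 25)*(n + 184) = (25 + n)*(184 + n))
(r(-2182) + 2914222)/(T(945, -881) + 1417**2) = ((4600 + (-2182)**2 + 209*(-2182)) + 2914222)/(-881 + 1417**2) = ((4600 + 4761124 - 456038) + 2914222)/(-881 + 2007889) = (4309686 + 2914222)/2007008 = 7223908*(1/2007008) = 1805977/501752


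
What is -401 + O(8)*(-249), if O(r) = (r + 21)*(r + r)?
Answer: -115937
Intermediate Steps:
O(r) = 2*r*(21 + r) (O(r) = (21 + r)*(2*r) = 2*r*(21 + r))
-401 + O(8)*(-249) = -401 + (2*8*(21 + 8))*(-249) = -401 + (2*8*29)*(-249) = -401 + 464*(-249) = -401 - 115536 = -115937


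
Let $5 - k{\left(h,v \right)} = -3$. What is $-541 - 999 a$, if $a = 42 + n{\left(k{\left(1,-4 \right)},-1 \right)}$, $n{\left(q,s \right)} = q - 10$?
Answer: $-40501$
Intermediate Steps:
$k{\left(h,v \right)} = 8$ ($k{\left(h,v \right)} = 5 - -3 = 5 + 3 = 8$)
$n{\left(q,s \right)} = -10 + q$
$a = 40$ ($a = 42 + \left(-10 + 8\right) = 42 - 2 = 40$)
$-541 - 999 a = -541 - 39960 = -40501$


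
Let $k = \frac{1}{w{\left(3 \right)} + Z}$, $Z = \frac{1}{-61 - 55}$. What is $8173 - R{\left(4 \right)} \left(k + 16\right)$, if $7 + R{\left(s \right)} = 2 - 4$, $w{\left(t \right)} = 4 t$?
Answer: $\frac{11569991}{1391} \approx 8317.8$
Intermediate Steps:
$Z = - \frac{1}{116}$ ($Z = \frac{1}{-116} = - \frac{1}{116} \approx -0.0086207$)
$R{\left(s \right)} = -9$ ($R{\left(s \right)} = -7 + \left(2 - 4\right) = -7 - 2 = -9$)
$k = \frac{116}{1391}$ ($k = \frac{1}{4 \cdot 3 - \frac{1}{116}} = \frac{1}{12 - \frac{1}{116}} = \frac{1}{\frac{1391}{116}} = \frac{116}{1391} \approx 0.083393$)
$8173 - R{\left(4 \right)} \left(k + 16\right) = 8173 - - 9 \left(\frac{116}{1391} + 16\right) = 8173 - \left(-9\right) \frac{22372}{1391} = 8173 - - \frac{201348}{1391} = 8173 + \frac{201348}{1391} = \frac{11569991}{1391}$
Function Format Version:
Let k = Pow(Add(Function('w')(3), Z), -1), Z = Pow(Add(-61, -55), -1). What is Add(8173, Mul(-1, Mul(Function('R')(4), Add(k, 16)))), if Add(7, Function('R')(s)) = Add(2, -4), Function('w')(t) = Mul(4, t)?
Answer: Rational(11569991, 1391) ≈ 8317.8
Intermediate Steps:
Z = Rational(-1, 116) (Z = Pow(-116, -1) = Rational(-1, 116) ≈ -0.0086207)
Function('R')(s) = -9 (Function('R')(s) = Add(-7, Add(2, -4)) = Add(-7, -2) = -9)
k = Rational(116, 1391) (k = Pow(Add(Mul(4, 3), Rational(-1, 116)), -1) = Pow(Add(12, Rational(-1, 116)), -1) = Pow(Rational(1391, 116), -1) = Rational(116, 1391) ≈ 0.083393)
Add(8173, Mul(-1, Mul(Function('R')(4), Add(k, 16)))) = Add(8173, Mul(-1, Mul(-9, Add(Rational(116, 1391), 16)))) = Add(8173, Mul(-1, Mul(-9, Rational(22372, 1391)))) = Add(8173, Mul(-1, Rational(-201348, 1391))) = Add(8173, Rational(201348, 1391)) = Rational(11569991, 1391)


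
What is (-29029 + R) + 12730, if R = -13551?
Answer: -29850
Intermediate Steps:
(-29029 + R) + 12730 = (-29029 - 13551) + 12730 = -42580 + 12730 = -29850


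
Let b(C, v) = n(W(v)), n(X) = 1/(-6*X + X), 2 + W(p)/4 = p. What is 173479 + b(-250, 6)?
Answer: 13878319/80 ≈ 1.7348e+5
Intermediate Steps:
W(p) = -8 + 4*p
n(X) = -1/(5*X) (n(X) = 1/(-5*X) = -1/(5*X))
b(C, v) = -1/(5*(-8 + 4*v))
173479 + b(-250, 6) = 173479 - 1/(-40 + 20*6) = 173479 - 1/(-40 + 120) = 173479 - 1/80 = 13878319/80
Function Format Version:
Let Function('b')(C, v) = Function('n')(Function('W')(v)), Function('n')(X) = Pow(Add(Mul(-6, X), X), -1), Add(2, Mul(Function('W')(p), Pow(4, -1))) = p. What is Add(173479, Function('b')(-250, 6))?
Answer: Rational(13878319, 80) ≈ 1.7348e+5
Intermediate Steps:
Function('W')(p) = Add(-8, Mul(4, p))
Function('n')(X) = Mul(Rational(-1, 5), Pow(X, -1)) (Function('n')(X) = Pow(Mul(-5, X), -1) = Mul(Rational(-1, 5), Pow(X, -1)))
Function('b')(C, v) = Mul(Rational(-1, 5), Pow(Add(-8, Mul(4, v)), -1))
Add(173479, Function('b')(-250, 6)) = Add(173479, Mul(-1, Pow(Add(-40, Mul(20, 6)), -1))) = Add(173479, Mul(-1, Pow(Add(-40, 120), -1))) = Add(173479, Mul(-1, Pow(80, -1))) = Add(173479, Mul(-1, Rational(1, 80))) = Add(173479, Rational(-1, 80)) = Rational(13878319, 80)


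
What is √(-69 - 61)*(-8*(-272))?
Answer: 2176*I*√130 ≈ 24810.0*I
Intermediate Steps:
√(-69 - 61)*(-8*(-272)) = √(-130)*2176 = (I*√130)*2176 = 2176*I*√130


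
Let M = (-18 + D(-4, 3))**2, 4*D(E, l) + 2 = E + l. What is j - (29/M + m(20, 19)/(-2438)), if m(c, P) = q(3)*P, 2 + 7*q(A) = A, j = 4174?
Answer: 400680535751/95996250 ≈ 4173.9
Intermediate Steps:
q(A) = -2/7 + A/7
D(E, l) = -1/2 + E/4 + l/4 (D(E, l) = -1/2 + (E + l)/4 = -1/2 + (E/4 + l/4) = -1/2 + E/4 + l/4)
m(c, P) = P/7 (m(c, P) = (-2/7 + (1/7)*3)*P = (-2/7 + 3/7)*P = P/7)
M = 5625/16 (M = (-18 + (-1/2 + (1/4)*(-4) + (1/4)*3))**2 = (-18 + (-1/2 - 1 + 3/4))**2 = (-18 - 3/4)**2 = (-75/4)**2 = 5625/16 ≈ 351.56)
j - (29/M + m(20, 19)/(-2438)) = 4174 - (29/(5625/16) + ((1/7)*19)/(-2438)) = 4174 - (29*(16/5625) + (19/7)*(-1/2438)) = 4174 - (464/5625 - 19/17066) = 4174 - 1*7811749/95996250 = 4174 - 7811749/95996250 = 400680535751/95996250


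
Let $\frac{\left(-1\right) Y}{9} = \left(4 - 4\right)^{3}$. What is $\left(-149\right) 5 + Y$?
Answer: $-745$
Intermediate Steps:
$Y = 0$ ($Y = - 9 \left(4 - 4\right)^{3} = - 9 \cdot 0^{3} = \left(-9\right) 0 = 0$)
$\left(-149\right) 5 + Y = \left(-149\right) 5 + 0 = -745 + 0 = -745$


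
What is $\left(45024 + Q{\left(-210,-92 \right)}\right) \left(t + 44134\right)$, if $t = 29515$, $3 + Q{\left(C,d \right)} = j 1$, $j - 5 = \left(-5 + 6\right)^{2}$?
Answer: $3316193523$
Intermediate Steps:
$j = 6$ ($j = 5 + \left(-5 + 6\right)^{2} = 5 + 1^{2} = 5 + 1 = 6$)
$Q{\left(C,d \right)} = 3$ ($Q{\left(C,d \right)} = -3 + 6 \cdot 1 = -3 + 6 = 3$)
$\left(45024 + Q{\left(-210,-92 \right)}\right) \left(t + 44134\right) = \left(45024 + 3\right) \left(29515 + 44134\right) = 45027 \cdot 73649 = 3316193523$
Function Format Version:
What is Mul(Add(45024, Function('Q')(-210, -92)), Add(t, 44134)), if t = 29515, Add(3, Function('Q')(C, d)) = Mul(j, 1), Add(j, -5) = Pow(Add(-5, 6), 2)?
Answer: 3316193523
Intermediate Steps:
j = 6 (j = Add(5, Pow(Add(-5, 6), 2)) = Add(5, Pow(1, 2)) = Add(5, 1) = 6)
Function('Q')(C, d) = 3 (Function('Q')(C, d) = Add(-3, Mul(6, 1)) = Add(-3, 6) = 3)
Mul(Add(45024, Function('Q')(-210, -92)), Add(t, 44134)) = Mul(Add(45024, 3), Add(29515, 44134)) = Mul(45027, 73649) = 3316193523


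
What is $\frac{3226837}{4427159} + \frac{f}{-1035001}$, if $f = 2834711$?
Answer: $- \frac{837266981292}{416555817469} \approx -2.01$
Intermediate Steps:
$\frac{3226837}{4427159} + \frac{f}{-1035001} = \frac{3226837}{4427159} + \frac{2834711}{-1035001} = 3226837 \cdot \frac{1}{4427159} + 2834711 \left(- \frac{1}{1035001}\right) = \frac{3226837}{4427159} - \frac{257701}{94091} = - \frac{837266981292}{416555817469}$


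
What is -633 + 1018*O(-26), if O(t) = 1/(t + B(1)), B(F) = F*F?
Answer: -16843/25 ≈ -673.72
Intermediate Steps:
B(F) = F**2
O(t) = 1/(1 + t) (O(t) = 1/(t + 1**2) = 1/(t + 1) = 1/(1 + t))
-633 + 1018*O(-26) = -633 + 1018/(1 - 26) = -633 + 1018/(-25) = -633 + 1018*(-1/25) = -633 - 1018/25 = -16843/25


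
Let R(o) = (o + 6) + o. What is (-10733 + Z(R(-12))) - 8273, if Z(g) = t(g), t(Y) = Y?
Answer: -19024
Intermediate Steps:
R(o) = 6 + 2*o (R(o) = (6 + o) + o = 6 + 2*o)
Z(g) = g
(-10733 + Z(R(-12))) - 8273 = (-10733 + (6 + 2*(-12))) - 8273 = (-10733 + (6 - 24)) - 8273 = (-10733 - 18) - 8273 = -10751 - 8273 = -19024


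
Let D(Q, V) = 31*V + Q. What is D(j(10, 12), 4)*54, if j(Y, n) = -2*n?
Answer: 5400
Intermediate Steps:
D(Q, V) = Q + 31*V
D(j(10, 12), 4)*54 = (-2*12 + 31*4)*54 = (-24 + 124)*54 = 100*54 = 5400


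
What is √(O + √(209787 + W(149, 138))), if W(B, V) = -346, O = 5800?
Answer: √(5800 + √209441) ≈ 79.105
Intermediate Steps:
√(O + √(209787 + W(149, 138))) = √(5800 + √(209787 - 346)) = √(5800 + √209441)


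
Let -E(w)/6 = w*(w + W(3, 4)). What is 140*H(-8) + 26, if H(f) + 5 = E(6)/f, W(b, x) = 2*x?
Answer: 8146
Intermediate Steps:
E(w) = -6*w*(8 + w) (E(w) = -6*w*(w + 2*4) = -6*w*(w + 8) = -6*w*(8 + w))
H(f) = -5 - 504/f (H(f) = -5 + (-6*6*(8 + 6))/f = -5 + (-6*6*14)/f = -5 - 504/f)
140*H(-8) + 26 = 140*(-5 - 504/(-8)) + 26 = 140*(-5 - 504*(-⅛)) + 26 = 140*(-5 + 63) + 26 = 140*58 + 26 = 8120 + 26 = 8146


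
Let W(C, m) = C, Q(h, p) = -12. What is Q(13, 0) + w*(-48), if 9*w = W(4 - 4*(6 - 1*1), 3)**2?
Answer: -4132/3 ≈ -1377.3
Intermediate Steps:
w = 256/9 (w = (4 - 4*(6 - 1*1))**2/9 = (4 - 4*(6 - 1))**2/9 = (4 - 4*5)**2/9 = (4 - 20)**2/9 = (1/9)*(-16)**2 = (1/9)*256 = 256/9 ≈ 28.444)
Q(13, 0) + w*(-48) = -12 + (256/9)*(-48) = -12 - 4096/3 = -4132/3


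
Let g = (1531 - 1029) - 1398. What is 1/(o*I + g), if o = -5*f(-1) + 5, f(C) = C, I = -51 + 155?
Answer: 1/144 ≈ 0.0069444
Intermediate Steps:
I = 104
g = -896 (g = 502 - 1398 = -896)
o = 10 (o = -5*(-1) + 5 = 5 + 5 = 10)
1/(o*I + g) = 1/(10*104 - 896) = 1/(1040 - 896) = 1/144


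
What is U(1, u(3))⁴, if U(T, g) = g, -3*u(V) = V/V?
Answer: 1/81 ≈ 0.012346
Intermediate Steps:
u(V) = -⅓ (u(V) = -V/(3*V) = -⅓*1 = -⅓)
U(1, u(3))⁴ = (-⅓)⁴ = 1/81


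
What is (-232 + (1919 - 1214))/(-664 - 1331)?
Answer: -473/1995 ≈ -0.23709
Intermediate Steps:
(-232 + (1919 - 1214))/(-664 - 1331) = (-232 + 705)/(-1995) = 473*(-1/1995) = -473/1995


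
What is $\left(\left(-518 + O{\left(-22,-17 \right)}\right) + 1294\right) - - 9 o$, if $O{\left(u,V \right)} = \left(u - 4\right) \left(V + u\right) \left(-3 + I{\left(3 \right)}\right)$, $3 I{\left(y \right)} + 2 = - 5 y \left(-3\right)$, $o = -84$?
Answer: $11512$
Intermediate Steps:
$I{\left(y \right)} = - \frac{2}{3} + 5 y$ ($I{\left(y \right)} = - \frac{2}{3} + \frac{- 5 y \left(-3\right)}{3} = - \frac{2}{3} + \frac{15 y}{3} = - \frac{2}{3} + 5 y$)
$O{\left(u,V \right)} = \frac{34 \left(-4 + u\right) \left(V + u\right)}{3}$ ($O{\left(u,V \right)} = \left(u - 4\right) \left(V + u\right) \left(-3 + \left(- \frac{2}{3} + 5 \cdot 3\right)\right) = \left(-4 + u\right) \left(V + u\right) \left(-3 + \left(- \frac{2}{3} + 15\right)\right) = \left(-4 + u\right) \left(V + u\right) \left(-3 + \frac{43}{3}\right) = \left(-4 + u\right) \left(V + u\right) \frac{34}{3} = \frac{34 \left(-4 + u\right) \left(V + u\right)}{3}$)
$\left(\left(-518 + O{\left(-22,-17 \right)}\right) + 1294\right) - - 9 o = \left(\left(-518 + \left(\left(- \frac{136}{3}\right) \left(-17\right) - - \frac{2992}{3} + \frac{34 \left(-22\right)^{2}}{3} + \frac{34}{3} \left(-17\right) \left(-22\right)\right)\right) + 1294\right) - \left(-9\right) \left(-84\right) = \left(\left(-518 + \left(\frac{2312}{3} + \frac{2992}{3} + \frac{34}{3} \cdot 484 + \frac{12716}{3}\right)\right) + 1294\right) - 756 = \left(\left(-518 + \left(\frac{2312}{3} + \frac{2992}{3} + \frac{16456}{3} + \frac{12716}{3}\right)\right) + 1294\right) - 756 = \left(\left(-518 + 11492\right) + 1294\right) - 756 = \left(10974 + 1294\right) - 756 = 12268 - 756 = 11512$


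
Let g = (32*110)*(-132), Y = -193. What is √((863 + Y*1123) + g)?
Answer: 2*I*√170129 ≈ 824.93*I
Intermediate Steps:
g = -464640 (g = 3520*(-132) = -464640)
√((863 + Y*1123) + g) = √((863 - 193*1123) - 464640) = √((863 - 216739) - 464640) = √(-215876 - 464640) = √(-680516) = 2*I*√170129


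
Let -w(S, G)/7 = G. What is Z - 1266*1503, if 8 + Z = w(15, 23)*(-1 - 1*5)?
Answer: -1901840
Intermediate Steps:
w(S, G) = -7*G
Z = 958 (Z = -8 + (-7*23)*(-1 - 1*5) = -8 - 161*(-1 - 5) = -8 - 161*(-6) = -8 + 966 = 958)
Z - 1266*1503 = 958 - 1266*1503 = 958 - 1902798 = -1901840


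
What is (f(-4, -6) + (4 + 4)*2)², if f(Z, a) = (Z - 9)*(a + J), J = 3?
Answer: 3025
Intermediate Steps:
f(Z, a) = (-9 + Z)*(3 + a) (f(Z, a) = (Z - 9)*(a + 3) = (-9 + Z)*(3 + a))
(f(-4, -6) + (4 + 4)*2)² = ((-27 - 9*(-6) + 3*(-4) - 4*(-6)) + (4 + 4)*2)² = ((-27 + 54 - 12 + 24) + 8*2)² = (39 + 16)² = 55² = 3025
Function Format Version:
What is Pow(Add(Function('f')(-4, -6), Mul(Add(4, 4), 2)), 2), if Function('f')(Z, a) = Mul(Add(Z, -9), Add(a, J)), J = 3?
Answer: 3025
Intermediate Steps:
Function('f')(Z, a) = Mul(Add(-9, Z), Add(3, a)) (Function('f')(Z, a) = Mul(Add(Z, -9), Add(a, 3)) = Mul(Add(-9, Z), Add(3, a)))
Pow(Add(Function('f')(-4, -6), Mul(Add(4, 4), 2)), 2) = Pow(Add(Add(-27, Mul(-9, -6), Mul(3, -4), Mul(-4, -6)), Mul(Add(4, 4), 2)), 2) = Pow(Add(Add(-27, 54, -12, 24), Mul(8, 2)), 2) = Pow(Add(39, 16), 2) = Pow(55, 2) = 3025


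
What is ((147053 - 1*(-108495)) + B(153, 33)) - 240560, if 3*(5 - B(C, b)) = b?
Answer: 14982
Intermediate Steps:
B(C, b) = 5 - b/3
((147053 - 1*(-108495)) + B(153, 33)) - 240560 = ((147053 - 1*(-108495)) + (5 - 1/3*33)) - 240560 = ((147053 + 108495) + (5 - 11)) - 240560 = (255548 - 6) - 240560 = 255542 - 240560 = 14982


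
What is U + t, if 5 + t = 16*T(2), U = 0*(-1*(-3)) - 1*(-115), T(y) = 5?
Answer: 190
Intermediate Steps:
U = 115 (U = 0*3 + 115 = 0 + 115 = 115)
t = 75 (t = -5 + 16*5 = -5 + 80 = 75)
U + t = 115 + 75 = 190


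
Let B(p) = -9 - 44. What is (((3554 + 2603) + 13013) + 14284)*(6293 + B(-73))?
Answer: 208752960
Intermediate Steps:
B(p) = -53
(((3554 + 2603) + 13013) + 14284)*(6293 + B(-73)) = (((3554 + 2603) + 13013) + 14284)*(6293 - 53) = ((6157 + 13013) + 14284)*6240 = (19170 + 14284)*6240 = 33454*6240 = 208752960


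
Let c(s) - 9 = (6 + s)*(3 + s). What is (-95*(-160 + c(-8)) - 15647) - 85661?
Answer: -87913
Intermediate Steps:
c(s) = 9 + (3 + s)*(6 + s) (c(s) = 9 + (6 + s)*(3 + s) = 9 + (3 + s)*(6 + s))
(-95*(-160 + c(-8)) - 15647) - 85661 = (-95*(-160 + (27 + (-8)² + 9*(-8))) - 15647) - 85661 = (-95*(-160 + (27 + 64 - 72)) - 15647) - 85661 = (-95*(-160 + 19) - 15647) - 85661 = (-95*(-141) - 15647) - 85661 = (13395 - 15647) - 85661 = -2252 - 85661 = -87913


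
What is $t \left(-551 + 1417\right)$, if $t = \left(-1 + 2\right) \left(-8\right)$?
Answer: $-6928$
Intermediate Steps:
$t = -8$ ($t = 1 \left(-8\right) = -8$)
$t \left(-551 + 1417\right) = - 8 \left(-551 + 1417\right) = \left(-8\right) 866 = -6928$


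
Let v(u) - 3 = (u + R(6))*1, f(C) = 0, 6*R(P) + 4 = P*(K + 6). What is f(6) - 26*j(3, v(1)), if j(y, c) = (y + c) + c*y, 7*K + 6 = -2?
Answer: -19526/21 ≈ -929.81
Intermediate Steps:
K = -8/7 (K = -6/7 + (⅐)*(-2) = -6/7 - 2/7 = -8/7 ≈ -1.1429)
R(P) = -⅔ + 17*P/21 (R(P) = -⅔ + (P*(-8/7 + 6))/6 = -⅔ + (P*(34/7))/6 = -⅔ + (34*P/7)/6 = -⅔ + 17*P/21)
v(u) = 151/21 + u (v(u) = 3 + (u + (-⅔ + (17/21)*6))*1 = 3 + (u + (-⅔ + 34/7))*1 = 3 + (u + 88/21)*1 = 3 + (88/21 + u)*1 = 3 + (88/21 + u) = 151/21 + u)
j(y, c) = c + y + c*y (j(y, c) = (c + y) + c*y = c + y + c*y)
f(6) - 26*j(3, v(1)) = 0 - 26*((151/21 + 1) + 3 + (151/21 + 1)*3) = 0 - 26*(172/21 + 3 + (172/21)*3) = 0 - 26*(172/21 + 3 + 172/7) = 0 - 26*751/21 = 0 - 19526/21 = -19526/21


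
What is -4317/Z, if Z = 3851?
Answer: -4317/3851 ≈ -1.1210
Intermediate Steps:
-4317/Z = -4317/3851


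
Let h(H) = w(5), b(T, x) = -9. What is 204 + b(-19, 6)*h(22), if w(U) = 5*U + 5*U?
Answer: -246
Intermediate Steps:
w(U) = 10*U
h(H) = 50 (h(H) = 10*5 = 50)
204 + b(-19, 6)*h(22) = 204 - 9*50 = 204 - 450 = -246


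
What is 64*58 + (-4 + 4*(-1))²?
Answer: 3776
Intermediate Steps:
64*58 + (-4 + 4*(-1))² = 3712 + (-4 - 4)² = 3712 + (-8)² = 3712 + 64 = 3776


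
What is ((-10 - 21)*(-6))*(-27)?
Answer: -5022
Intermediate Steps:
((-10 - 21)*(-6))*(-27) = -31*(-6)*(-27) = 186*(-27) = -5022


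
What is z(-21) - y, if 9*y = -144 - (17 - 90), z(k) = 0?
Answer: 71/9 ≈ 7.8889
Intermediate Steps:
y = -71/9 (y = (-144 - (17 - 90))/9 = (-144 - 1*(-73))/9 = (-144 + 73)/9 = (⅑)*(-71) = -71/9 ≈ -7.8889)
z(-21) - y = 0 - 1*(-71/9) = 0 + 71/9 = 71/9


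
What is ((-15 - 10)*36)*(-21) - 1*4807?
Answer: 14093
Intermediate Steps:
((-15 - 10)*36)*(-21) - 1*4807 = -25*36*(-21) - 4807 = -900*(-21) - 4807 = 18900 - 4807 = 14093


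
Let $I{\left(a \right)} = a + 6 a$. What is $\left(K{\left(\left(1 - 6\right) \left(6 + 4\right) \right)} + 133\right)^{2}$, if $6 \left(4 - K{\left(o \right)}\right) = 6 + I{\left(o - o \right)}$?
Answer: $18496$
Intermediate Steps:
$I{\left(a \right)} = 7 a$
$K{\left(o \right)} = 3$ ($K{\left(o \right)} = 4 - \frac{6 + 7 \left(o - o\right)}{6} = 4 - \frac{6 + 7 \cdot 0}{6} = 4 - \frac{6 + 0}{6} = 4 - 1 = 3$)
$\left(K{\left(\left(1 - 6\right) \left(6 + 4\right) \right)} + 133\right)^{2} = \left(3 + 133\right)^{2} = 136^{2} = 18496$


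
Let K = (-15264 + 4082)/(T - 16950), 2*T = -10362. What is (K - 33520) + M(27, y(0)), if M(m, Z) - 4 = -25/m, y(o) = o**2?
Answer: -2225255717/66393 ≈ -33516.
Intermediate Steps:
T = -5181 (T = (1/2)*(-10362) = -5181)
K = 11182/22131 (K = (-15264 + 4082)/(-5181 - 16950) = -11182/(-22131) = -11182*(-1/22131) = 11182/22131 ≈ 0.50526)
M(m, Z) = 4 - 25/m
(K - 33520) + M(27, y(0)) = (11182/22131 - 33520) + (4 - 25/27) = -741819938/22131 + (4 - 25*1/27) = -741819938/22131 + (4 - 25/27) = -741819938/22131 + 83/27 = -2225255717/66393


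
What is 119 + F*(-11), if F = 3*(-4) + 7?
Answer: 174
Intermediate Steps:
F = -5 (F = -12 + 7 = -5)
119 + F*(-11) = 119 - 5*(-11) = 119 + 55 = 174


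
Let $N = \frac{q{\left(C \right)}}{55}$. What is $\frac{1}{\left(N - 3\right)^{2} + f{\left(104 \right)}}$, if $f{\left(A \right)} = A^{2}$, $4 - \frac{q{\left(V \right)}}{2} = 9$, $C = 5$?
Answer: $\frac{121}{1309961} \approx 9.2369 \cdot 10^{-5}$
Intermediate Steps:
$q{\left(V \right)} = -10$ ($q{\left(V \right)} = 8 - 18 = -10$)
$N = - \frac{2}{11}$ ($N = - \frac{10}{55} = \left(-10\right) \frac{1}{55} = - \frac{2}{11} \approx -0.18182$)
$\frac{1}{\left(N - 3\right)^{2} + f{\left(104 \right)}} = \frac{1}{\left(- \frac{2}{11} - 3\right)^{2} + 104^{2}} = \frac{1}{\left(- \frac{35}{11}\right)^{2} + 10816} = \frac{1}{\frac{1225}{121} + 10816} = \frac{1}{\frac{1309961}{121}} = \frac{121}{1309961}$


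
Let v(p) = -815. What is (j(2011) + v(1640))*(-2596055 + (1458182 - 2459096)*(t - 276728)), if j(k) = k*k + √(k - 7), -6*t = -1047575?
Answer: 413318543396056072 + 204445838824*√501 ≈ 4.1332e+17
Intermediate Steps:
t = 1047575/6 (t = -⅙*(-1047575) = 1047575/6 ≈ 1.7460e+5)
j(k) = k² + √(-7 + k)
(j(2011) + v(1640))*(-2596055 + (1458182 - 2459096)*(t - 276728)) = ((2011² + √(-7 + 2011)) - 815)*(-2596055 + (1458182 - 2459096)*(1047575/6 - 276728)) = ((4044121 + √2004) - 815)*(-2596055 - 1000914*(-612793/6)) = ((4044121 + 2*√501) - 815)*(-2596055 + 102225515467) = (4043306 + 2*√501)*102222919412 = 413318543396056072 + 204445838824*√501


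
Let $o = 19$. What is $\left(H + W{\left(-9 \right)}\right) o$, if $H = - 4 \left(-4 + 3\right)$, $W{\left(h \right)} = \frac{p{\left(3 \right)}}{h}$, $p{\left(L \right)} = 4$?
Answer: $\frac{608}{9} \approx 67.556$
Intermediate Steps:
$W{\left(h \right)} = \frac{4}{h}$
$H = 4$ ($H = \left(-4\right) \left(-1\right) = 4$)
$\left(H + W{\left(-9 \right)}\right) o = \left(4 + \frac{4}{-9}\right) 19 = \left(4 + 4 \left(- \frac{1}{9}\right)\right) 19 = \left(4 - \frac{4}{9}\right) 19 = \frac{32}{9} \cdot 19 = \frac{608}{9}$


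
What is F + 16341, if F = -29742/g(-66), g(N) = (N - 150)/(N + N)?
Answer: -5504/3 ≈ -1834.7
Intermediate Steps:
g(N) = (-150 + N)/(2*N) (g(N) = (-150 + N)/((2*N)) = (-150 + N)*(1/(2*N)) = (-150 + N)/(2*N))
F = -54527/3 (F = -29742*(-132/(-150 - 66)) = -29742/((½)*(-1/66)*(-216)) = -29742/18/11 = -29742*11/18 = -54527/3 ≈ -18176.)
F + 16341 = -54527/3 + 16341 = -5504/3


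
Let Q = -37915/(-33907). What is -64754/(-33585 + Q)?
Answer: 1097806939/569364340 ≈ 1.9281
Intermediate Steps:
Q = 37915/33907 (Q = -37915*(-1/33907) = 37915/33907 ≈ 1.1182)
-64754/(-33585 + Q) = -64754/(-33585 + 37915/33907) = -64754/(-1138728680/33907) = -64754*(-33907/1138728680) = 1097806939/569364340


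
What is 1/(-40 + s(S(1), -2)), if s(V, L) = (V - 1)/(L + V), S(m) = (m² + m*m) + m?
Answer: -1/38 ≈ -0.026316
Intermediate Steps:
S(m) = m + 2*m² (S(m) = (m² + m²) + m = 2*m² + m = m + 2*m²)
s(V, L) = (-1 + V)/(L + V)
1/(-40 + s(S(1), -2)) = 1/(-40 + (-1 + 1*(1 + 2*1))/(-2 + 1*(1 + 2*1))) = 1/(-40 + (-1 + 1*(1 + 2))/(-2 + 1*(1 + 2))) = 1/(-40 + (-1 + 1*3)/(-2 + 1*3)) = 1/(-40 + (-1 + 3)/(-2 + 3)) = 1/(-40 + 2/1) = 1/(-40 + 1*2) = 1/(-40 + 2) = 1/(-38) = -1/38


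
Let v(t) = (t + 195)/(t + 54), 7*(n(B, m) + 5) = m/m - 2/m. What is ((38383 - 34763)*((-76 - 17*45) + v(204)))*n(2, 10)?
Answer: 4468891086/301 ≈ 1.4847e+7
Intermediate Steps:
n(B, m) = -34/7 - 2/(7*m) (n(B, m) = -5 + (m/m - 2/m)/7 = -5 + (1 - 2/m)/7 = -5 + (⅐ - 2/(7*m)) = -34/7 - 2/(7*m))
v(t) = (195 + t)/(54 + t)
((38383 - 34763)*((-76 - 17*45) + v(204)))*n(2, 10) = ((38383 - 34763)*((-76 - 17*45) + (195 + 204)/(54 + 204)))*((2/7)*(-1 - 17*10)/10) = (3620*((-76 - 765) + 399/258))*((2/7)*(⅒)*(-1 - 170)) = (3620*(-841 + (1/258)*399))*((2/7)*(⅒)*(-171)) = (3620*(-841 + 133/86))*(-171/35) = (3620*(-72193/86))*(-171/35) = -130669330/43*(-171/35) = 4468891086/301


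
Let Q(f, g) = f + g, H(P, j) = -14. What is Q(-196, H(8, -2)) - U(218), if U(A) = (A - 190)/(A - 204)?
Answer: -212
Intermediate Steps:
U(A) = (-190 + A)/(-204 + A)
Q(-196, H(8, -2)) - U(218) = (-196 - 14) - (-190 + 218)/(-204 + 218) = -210 - 28/14 = -210 - 1*2 = -210 - 2 = -212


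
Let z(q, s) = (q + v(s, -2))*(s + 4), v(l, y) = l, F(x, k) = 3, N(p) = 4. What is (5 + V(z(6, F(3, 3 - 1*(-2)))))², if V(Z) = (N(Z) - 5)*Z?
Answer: 3364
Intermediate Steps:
z(q, s) = (4 + s)*(q + s) (z(q, s) = (q + s)*(s + 4) = (q + s)*(4 + s) = (4 + s)*(q + s))
V(Z) = -Z (V(Z) = (4 - 5)*Z = -Z)
(5 + V(z(6, F(3, 3 - 1*(-2)))))² = (5 - (3² + 4*6 + 4*3 + 6*3))² = (5 - (9 + 24 + 12 + 18))² = (5 - 1*63)² = (5 - 63)² = (-58)² = 3364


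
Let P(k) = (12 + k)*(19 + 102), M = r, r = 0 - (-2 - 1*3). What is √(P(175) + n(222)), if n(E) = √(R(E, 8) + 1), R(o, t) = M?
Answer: √(22627 + √6) ≈ 150.43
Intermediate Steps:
r = 5 (r = 0 - (-2 - 3) = 0 - 1*(-5) = 0 + 5 = 5)
M = 5
R(o, t) = 5
P(k) = 1452 + 121*k (P(k) = (12 + k)*121 = 1452 + 121*k)
n(E) = √6 (n(E) = √(5 + 1) = √6)
√(P(175) + n(222)) = √((1452 + 121*175) + √6) = √((1452 + 21175) + √6) = √(22627 + √6)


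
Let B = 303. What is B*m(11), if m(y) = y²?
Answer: 36663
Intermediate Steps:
B*m(11) = 303*11² = 303*121 = 36663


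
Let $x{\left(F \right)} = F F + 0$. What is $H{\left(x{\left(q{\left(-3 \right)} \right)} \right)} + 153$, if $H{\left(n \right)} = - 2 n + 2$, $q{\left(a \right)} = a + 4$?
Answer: $153$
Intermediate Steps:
$q{\left(a \right)} = 4 + a$
$x{\left(F \right)} = F^{2}$ ($x{\left(F \right)} = F^{2} + 0 = F^{2}$)
$H{\left(n \right)} = 2 - 2 n$
$H{\left(x{\left(q{\left(-3 \right)} \right)} \right)} + 153 = \left(2 - 2 \left(4 - 3\right)^{2}\right) + 153 = \left(2 - 2 \cdot 1^{2}\right) + 153 = \left(2 - 2\right) + 153 = 0 + 153 = 153$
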